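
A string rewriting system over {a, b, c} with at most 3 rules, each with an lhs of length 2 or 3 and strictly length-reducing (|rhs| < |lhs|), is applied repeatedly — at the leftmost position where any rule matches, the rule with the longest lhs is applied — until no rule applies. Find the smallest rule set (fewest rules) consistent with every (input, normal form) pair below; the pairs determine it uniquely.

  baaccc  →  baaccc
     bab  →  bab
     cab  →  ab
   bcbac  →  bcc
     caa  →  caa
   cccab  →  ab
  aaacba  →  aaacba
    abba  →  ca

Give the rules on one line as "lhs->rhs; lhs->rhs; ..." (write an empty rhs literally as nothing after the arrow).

abb->c; bac->c; cab->ab

  | baaccc
  | bab
  | cab => ab
  | bcbac => bcc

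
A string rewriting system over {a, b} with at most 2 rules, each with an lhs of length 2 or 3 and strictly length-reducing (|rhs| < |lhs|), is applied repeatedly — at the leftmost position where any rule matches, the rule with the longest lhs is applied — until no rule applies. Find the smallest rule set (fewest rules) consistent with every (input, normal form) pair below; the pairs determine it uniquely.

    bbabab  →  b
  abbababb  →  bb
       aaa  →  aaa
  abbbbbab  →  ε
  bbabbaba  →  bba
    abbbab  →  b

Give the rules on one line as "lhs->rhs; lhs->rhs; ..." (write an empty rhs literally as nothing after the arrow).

  | bbabab => bbbab => ab => b
  | abbababb => bbababb => bbbabb => abb => bb
  | aaa
  | abbbbbab => bbbbbab => bbab => bbb => ε

ab->b; bbb->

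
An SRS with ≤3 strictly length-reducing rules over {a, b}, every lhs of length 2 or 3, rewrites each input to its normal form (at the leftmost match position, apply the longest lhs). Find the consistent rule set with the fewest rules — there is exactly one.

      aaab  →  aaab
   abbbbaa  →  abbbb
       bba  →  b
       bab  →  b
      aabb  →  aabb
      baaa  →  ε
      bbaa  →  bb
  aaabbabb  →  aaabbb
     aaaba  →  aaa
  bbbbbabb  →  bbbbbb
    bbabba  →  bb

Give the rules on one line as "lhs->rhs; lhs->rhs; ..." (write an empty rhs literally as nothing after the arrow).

ba->; baa->b

  | aaab
  | abbbbaa => abbbb
  | bba => b
  | bab => b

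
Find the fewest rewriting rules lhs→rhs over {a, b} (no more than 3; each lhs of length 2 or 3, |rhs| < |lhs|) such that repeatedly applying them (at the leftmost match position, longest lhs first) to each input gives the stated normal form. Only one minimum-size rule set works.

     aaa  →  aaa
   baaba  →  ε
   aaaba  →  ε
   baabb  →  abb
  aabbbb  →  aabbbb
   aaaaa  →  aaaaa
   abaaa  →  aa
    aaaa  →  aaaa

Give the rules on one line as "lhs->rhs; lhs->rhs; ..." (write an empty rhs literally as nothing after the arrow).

  | aaa
  | baaba => aba => ba => ε
  | aaaba => aaba => aba => ba => ε
  | baabb => abb

aba->ba; ba->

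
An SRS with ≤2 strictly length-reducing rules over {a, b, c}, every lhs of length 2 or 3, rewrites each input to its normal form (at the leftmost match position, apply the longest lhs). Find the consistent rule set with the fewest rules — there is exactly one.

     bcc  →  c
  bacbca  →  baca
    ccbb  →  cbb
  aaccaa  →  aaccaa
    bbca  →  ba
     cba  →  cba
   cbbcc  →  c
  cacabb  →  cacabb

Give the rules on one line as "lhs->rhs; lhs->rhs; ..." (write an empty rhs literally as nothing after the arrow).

  | bcc => c
  | bacbca => baca
  | ccbb => cbb
  | aaccaa

bc->; ccb->cb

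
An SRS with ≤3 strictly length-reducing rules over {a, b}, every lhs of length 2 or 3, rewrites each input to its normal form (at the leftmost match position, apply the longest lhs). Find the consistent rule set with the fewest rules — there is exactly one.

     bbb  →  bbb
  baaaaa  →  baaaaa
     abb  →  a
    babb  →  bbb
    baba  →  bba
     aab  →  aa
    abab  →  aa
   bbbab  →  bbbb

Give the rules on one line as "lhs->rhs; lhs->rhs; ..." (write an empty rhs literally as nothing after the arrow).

  | bbb
  | baaaaa
  | abb => ab => a
  | babb => bbb

ab->a; bab->bb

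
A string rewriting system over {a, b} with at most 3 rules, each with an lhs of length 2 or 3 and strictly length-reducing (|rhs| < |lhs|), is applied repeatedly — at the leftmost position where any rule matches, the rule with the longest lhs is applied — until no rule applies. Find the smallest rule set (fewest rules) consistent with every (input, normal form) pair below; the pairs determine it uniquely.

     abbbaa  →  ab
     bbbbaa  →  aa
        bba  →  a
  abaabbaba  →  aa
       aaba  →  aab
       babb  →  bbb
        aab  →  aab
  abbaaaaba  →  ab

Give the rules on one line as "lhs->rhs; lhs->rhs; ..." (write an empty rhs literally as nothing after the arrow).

  | abbbaa => abaa => aba => ab
  | bbbbaa => bbaa => aa
  | bba => a
  | abaabbaba => ababbaba => abbbaba => ababa => abba => aa

aaa->a; ba->b; bba->a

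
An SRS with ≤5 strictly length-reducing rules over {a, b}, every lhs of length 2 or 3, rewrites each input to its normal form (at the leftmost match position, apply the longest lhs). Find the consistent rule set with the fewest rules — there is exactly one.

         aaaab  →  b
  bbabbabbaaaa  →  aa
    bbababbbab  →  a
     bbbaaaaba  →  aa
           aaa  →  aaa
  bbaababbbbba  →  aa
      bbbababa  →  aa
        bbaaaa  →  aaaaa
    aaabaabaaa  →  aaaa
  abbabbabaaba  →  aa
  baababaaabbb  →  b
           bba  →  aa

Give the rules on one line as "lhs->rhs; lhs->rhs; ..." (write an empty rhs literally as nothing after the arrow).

aab->bb; ab->b; baa->; bb->a

  | aaaab => aabb => bbb => ab => b
  | bbabbabbaaaa => aabbabbaaaa => bbbabbaaaa => ababbaaaa => babbaaaa => bbbaaaa => abaaaa => baaaa => aa
  | bbababbbab => aababbbab => bbabbbab => aabbbab => bbbbab => abbab => bbab => aab => bb => a
  | bbbaaaaba => abaaaaba => baaaaba => aaba => bba => aa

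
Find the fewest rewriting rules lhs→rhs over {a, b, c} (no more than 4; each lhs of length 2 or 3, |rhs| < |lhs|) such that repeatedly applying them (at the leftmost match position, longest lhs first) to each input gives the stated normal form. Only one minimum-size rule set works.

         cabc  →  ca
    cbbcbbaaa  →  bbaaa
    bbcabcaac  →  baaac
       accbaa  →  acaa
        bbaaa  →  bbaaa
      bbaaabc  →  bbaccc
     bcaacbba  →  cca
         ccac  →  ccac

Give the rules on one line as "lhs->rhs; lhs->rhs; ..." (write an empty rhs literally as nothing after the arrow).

  | cabc => ca
  | cbbcbbaaa => bcbbaaa => bbaaa
  | bbcabcaac => babcaac => baaac
  | accbaa => acaa

aab->cc; bc->; cb->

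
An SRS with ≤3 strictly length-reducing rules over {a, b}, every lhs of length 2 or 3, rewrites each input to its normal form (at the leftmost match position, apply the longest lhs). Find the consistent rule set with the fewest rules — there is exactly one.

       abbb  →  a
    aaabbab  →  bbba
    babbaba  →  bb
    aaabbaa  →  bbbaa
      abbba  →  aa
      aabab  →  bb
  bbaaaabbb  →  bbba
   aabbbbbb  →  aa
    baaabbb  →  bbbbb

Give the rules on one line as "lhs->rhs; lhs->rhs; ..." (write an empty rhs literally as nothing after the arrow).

  | abbb => abb => ab => a
  | aaabbab => bbbab => bbba
  | babbaba => bababa => baaba => baaa => bb
  | aaabbaa => bbbaa

aaa->b; ab->a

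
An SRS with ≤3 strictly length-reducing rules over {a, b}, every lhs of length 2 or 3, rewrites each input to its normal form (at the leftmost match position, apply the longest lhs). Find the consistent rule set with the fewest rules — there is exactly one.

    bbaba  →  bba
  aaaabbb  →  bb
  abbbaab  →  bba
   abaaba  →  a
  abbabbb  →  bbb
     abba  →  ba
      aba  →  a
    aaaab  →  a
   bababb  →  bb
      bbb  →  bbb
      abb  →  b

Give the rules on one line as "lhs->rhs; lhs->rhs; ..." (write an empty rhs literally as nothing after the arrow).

  | bbaba => bbaa => bba
  | aaaabbb => aaabbb => aabbb => abbb => bb
  | abbbaab => bbaab => bbab => bba
  | abaaba => aaaba => aaba => aba => aa => a

aa->a; ab->a; abb->b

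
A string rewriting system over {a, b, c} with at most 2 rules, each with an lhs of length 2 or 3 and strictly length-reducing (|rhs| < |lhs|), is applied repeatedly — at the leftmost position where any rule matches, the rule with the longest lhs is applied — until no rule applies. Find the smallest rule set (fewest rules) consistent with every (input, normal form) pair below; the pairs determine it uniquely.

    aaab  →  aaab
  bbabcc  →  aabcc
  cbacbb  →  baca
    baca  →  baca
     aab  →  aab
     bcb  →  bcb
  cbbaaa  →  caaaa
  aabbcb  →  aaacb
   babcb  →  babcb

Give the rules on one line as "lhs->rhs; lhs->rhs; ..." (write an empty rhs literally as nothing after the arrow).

bb->a; cba->ba

  | aaab
  | bbabcc => aabcc
  | cbacbb => bacbb => baca
  | baca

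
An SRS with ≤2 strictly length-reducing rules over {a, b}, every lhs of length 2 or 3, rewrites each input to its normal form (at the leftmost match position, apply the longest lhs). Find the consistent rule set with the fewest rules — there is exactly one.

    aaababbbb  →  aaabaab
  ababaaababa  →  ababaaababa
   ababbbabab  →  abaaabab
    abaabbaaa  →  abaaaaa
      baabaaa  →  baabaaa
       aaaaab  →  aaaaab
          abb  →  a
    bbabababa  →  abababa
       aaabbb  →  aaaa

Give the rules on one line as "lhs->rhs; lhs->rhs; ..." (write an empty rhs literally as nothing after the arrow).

bb->; bbb->a

  | aaababbbb => aaabaab
  | ababaaababa
  | ababbbabab => abaaabab
  | abaabbaaa => abaaaaa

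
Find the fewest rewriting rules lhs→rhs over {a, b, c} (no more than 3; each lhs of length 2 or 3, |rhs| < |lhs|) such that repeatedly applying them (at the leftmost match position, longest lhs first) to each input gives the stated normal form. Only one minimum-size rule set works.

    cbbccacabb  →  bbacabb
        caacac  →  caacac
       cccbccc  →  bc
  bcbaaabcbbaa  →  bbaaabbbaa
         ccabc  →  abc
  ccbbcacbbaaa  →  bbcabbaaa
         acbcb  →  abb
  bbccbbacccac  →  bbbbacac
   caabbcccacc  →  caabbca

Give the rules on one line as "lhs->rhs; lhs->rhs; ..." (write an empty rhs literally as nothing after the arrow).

cb->b; cc->

  | cbbccacabb => bbccacabb => bbacabb
  | caacac
  | cccbccc => cbccc => bccc => bc
  | bcbaaabcbbaa => bbaaabcbbaa => bbaaabbbaa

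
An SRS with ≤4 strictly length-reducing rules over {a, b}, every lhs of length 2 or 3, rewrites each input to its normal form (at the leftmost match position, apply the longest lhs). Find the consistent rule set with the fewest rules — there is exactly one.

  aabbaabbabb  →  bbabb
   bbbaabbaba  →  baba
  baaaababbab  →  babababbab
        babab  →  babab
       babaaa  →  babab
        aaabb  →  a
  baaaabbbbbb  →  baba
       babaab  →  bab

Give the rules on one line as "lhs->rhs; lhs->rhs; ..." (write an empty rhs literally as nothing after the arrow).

  | aabbaabbabb => baabbabb => bbabb
  | bbbaabbaba => aabbaba => baba
  | baaaababbab => babababbab
  | babab

aaa->ab; aab->; bbb->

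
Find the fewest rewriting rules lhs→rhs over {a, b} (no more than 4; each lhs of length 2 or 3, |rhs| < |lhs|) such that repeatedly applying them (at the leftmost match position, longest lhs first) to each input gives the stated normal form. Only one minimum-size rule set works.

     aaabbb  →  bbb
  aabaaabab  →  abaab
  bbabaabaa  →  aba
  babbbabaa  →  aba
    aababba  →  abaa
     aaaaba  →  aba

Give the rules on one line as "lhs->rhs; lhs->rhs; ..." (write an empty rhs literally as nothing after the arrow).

  | aaabbb => bbb
  | aabaaabab => aabbab => abaab
  | bbabaabaa => abbaabaa => baaabaa => bbaa => aba
  | babbbabaa => bbbabaa => babbaa => bbaa => aba

aaa->; abb->ba; bab->b; bba->ab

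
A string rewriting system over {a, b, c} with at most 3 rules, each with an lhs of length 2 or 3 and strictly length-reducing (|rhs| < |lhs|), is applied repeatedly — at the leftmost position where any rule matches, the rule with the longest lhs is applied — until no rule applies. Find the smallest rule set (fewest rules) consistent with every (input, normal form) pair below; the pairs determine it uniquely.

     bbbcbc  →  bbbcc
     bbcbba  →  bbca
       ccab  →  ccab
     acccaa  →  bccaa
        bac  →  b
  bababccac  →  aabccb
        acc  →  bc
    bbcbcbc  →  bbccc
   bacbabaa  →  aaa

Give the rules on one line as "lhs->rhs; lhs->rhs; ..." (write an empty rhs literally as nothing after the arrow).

  | bbbcbc => bbbcc
  | bbcbba => bbcba => bbca
  | ccab
  | acccaa => bccaa

ac->b; ba->a; cbc->cc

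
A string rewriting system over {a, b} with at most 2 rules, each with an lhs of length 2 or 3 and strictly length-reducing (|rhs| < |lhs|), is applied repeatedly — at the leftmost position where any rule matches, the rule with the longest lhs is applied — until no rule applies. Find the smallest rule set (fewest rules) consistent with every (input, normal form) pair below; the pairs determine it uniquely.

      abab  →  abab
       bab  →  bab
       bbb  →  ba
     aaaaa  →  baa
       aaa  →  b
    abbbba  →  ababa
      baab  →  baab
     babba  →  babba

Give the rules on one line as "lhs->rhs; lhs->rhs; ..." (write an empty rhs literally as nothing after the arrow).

aaa->b; bbb->ba

  | abab
  | bab
  | bbb => ba
  | aaaaa => baa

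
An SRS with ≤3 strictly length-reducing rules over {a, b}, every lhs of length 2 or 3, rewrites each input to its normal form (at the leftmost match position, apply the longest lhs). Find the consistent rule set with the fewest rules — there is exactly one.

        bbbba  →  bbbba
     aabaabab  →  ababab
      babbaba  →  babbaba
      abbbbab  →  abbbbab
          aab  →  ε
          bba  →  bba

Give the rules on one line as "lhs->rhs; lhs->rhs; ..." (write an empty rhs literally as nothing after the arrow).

  | bbbba
  | aabaabab => aaaabab => ababab
  | babbaba
  | abbbbab

aa->; aaa->ab; aab->aa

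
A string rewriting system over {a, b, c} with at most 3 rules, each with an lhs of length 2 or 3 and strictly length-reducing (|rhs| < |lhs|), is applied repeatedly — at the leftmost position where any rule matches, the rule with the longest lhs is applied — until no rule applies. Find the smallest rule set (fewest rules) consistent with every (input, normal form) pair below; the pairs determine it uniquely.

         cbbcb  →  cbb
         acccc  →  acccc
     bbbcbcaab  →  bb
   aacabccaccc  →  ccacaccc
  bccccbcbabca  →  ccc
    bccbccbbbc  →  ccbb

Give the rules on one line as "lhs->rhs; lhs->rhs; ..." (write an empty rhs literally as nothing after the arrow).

  | cbbcb => cbb
  | acccc
  | bbbcbcaab => bbbcaab => bbaab => bbcb => bb
  | aacabccaccc => ccabccaccc => ccacaccc

aa->c; bc->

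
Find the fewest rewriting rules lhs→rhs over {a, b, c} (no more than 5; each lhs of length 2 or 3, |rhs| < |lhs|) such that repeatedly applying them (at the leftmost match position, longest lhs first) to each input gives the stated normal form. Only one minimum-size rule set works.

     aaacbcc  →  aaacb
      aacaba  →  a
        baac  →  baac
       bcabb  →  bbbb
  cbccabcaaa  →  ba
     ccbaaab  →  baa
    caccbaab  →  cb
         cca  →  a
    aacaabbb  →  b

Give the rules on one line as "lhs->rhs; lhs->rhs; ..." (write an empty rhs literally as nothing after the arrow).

  | aaacbcc => aaacb
  | aacaba => aabba => aba => a
  | baac
  | bcabb => bbbb

ab->; bba->cb; ca->b; cc->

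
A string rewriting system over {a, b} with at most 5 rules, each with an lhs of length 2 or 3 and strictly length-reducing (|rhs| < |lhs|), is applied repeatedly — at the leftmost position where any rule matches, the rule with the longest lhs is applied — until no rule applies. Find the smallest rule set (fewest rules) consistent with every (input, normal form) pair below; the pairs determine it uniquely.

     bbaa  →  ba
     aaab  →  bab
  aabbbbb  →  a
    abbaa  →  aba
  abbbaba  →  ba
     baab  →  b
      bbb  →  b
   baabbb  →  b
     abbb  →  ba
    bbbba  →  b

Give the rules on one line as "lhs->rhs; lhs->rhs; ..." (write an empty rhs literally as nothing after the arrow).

aa->b; bb->a; bba->b; bbb->aa

  | bbaa => ba
  | aaab => bab
  | aabbbbb => bbbbbb => aabbb => bbbb => aab => bb => a
  | abbaa => aba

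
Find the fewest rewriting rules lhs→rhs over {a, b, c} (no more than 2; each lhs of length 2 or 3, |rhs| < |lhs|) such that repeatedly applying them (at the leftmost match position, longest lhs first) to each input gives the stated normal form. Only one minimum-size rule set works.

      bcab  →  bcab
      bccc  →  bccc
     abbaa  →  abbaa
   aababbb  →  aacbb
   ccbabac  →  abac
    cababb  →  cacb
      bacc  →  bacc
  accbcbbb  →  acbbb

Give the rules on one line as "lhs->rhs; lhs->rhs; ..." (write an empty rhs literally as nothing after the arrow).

  | bcab
  | bccc
  | abbaa
  | aababbb => aacbb

bab->c; ccb->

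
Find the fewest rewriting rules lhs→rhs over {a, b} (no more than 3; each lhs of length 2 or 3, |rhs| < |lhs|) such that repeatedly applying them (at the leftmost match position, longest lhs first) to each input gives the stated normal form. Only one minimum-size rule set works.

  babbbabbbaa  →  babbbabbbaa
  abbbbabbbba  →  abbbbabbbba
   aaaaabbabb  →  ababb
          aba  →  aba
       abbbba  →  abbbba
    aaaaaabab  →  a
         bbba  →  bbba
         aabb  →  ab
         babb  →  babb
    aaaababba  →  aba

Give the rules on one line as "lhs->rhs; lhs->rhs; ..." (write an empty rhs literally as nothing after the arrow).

  | babbbabbbaa
  | abbbbabbbba
  | aaaaabbabb => aaaabbabb => aaabbabb => aabbabb => ababb
  | aba

aaa->aa; aab->a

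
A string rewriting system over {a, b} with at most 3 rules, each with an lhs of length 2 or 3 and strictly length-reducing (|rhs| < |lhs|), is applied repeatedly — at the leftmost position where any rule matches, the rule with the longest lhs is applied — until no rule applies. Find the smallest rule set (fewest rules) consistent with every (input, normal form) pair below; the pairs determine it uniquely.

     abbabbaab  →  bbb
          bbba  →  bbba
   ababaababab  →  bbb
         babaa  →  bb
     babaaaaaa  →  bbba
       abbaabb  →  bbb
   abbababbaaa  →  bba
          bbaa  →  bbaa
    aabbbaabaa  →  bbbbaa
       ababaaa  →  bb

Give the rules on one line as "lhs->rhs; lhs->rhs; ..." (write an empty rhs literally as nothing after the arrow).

aaa->b; aab->b; ab->a

  | abbabbaab => ababbaab => aabbaab => bbaab => bbb
  | bbba
  | ababaababab => aabaababab => baababab => bbabab => bbaab => bbb
  | babaa => baaa => bb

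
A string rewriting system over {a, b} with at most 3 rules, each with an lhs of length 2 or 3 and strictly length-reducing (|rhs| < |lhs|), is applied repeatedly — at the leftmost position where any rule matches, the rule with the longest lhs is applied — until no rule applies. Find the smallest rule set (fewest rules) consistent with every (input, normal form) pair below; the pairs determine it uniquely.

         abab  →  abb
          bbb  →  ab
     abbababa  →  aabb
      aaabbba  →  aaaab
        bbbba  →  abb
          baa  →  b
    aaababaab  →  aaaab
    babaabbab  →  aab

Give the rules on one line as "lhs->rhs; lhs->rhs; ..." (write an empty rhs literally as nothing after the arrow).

  | abab => abb
  | bbb => ab
  | abbababa => abbbaba => aababa => aabba => aabb
  | aaabbba => aaaaba => aaaab

ba->b; bbb->ab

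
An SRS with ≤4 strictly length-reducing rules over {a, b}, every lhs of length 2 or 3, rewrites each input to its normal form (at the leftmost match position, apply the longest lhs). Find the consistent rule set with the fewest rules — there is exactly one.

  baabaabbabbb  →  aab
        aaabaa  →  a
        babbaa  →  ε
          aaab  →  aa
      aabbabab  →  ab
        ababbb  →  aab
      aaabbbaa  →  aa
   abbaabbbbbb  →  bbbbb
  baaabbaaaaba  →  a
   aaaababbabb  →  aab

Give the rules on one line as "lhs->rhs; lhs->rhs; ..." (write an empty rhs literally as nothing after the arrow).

aaa->ba; abb->b; ba->; bab->aa

  | baabaabbabbb => abaabbabbb => aabbabbb => ababbb => aaabb => babb => aab
  | aaabaa => babaa => aaaa => baa => a
  | babbaa => aabaa => aaa => ba => ε
  | aaab => bab => aa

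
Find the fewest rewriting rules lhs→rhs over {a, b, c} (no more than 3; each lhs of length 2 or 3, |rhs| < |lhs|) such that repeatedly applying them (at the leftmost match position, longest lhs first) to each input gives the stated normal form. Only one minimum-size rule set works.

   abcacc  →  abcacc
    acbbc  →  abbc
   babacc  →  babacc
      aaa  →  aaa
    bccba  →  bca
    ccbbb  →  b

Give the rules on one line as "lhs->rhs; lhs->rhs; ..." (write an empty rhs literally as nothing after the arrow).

acb->ab; cb->

  | abcacc
  | acbbc => abbc
  | babacc
  | aaa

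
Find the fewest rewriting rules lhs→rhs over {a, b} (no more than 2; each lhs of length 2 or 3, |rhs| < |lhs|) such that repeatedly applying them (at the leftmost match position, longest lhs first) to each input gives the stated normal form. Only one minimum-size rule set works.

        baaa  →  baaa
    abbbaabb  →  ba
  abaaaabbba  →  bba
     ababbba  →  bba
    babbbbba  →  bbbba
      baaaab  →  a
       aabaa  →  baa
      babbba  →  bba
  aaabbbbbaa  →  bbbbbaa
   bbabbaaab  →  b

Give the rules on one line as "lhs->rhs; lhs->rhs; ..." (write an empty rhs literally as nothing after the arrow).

  | baaa
  | abbbaabb => bbbaabb => bbbabb => bbab => ba
  | abaaaabbba => baaaabbba => baaabbba => baabbba => babbba => abba => bba
  | ababbba => babbba => abba => bba

ab->b; bab->a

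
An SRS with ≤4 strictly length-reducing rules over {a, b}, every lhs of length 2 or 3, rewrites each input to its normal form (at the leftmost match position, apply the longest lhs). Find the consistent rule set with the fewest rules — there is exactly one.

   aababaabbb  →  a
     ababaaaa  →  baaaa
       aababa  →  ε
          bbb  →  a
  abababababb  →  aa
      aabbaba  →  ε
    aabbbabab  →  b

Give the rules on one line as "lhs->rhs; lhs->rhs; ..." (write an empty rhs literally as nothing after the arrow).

  | aababaabbb => abaabbb => abbb => abb => ab => a
  | ababaaaa => baaaa
  | aababa => aba => ε
  | bbb => ab => a

ab->a; aba->; bb->a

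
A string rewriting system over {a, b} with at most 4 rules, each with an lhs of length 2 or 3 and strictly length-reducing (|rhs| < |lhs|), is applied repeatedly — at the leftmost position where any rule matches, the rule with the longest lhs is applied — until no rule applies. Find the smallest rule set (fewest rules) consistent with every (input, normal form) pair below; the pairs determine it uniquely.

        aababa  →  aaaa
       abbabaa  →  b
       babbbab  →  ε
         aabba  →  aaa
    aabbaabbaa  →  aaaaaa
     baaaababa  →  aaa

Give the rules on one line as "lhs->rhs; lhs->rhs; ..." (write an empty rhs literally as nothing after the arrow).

  | aababa => aaaba => aaaa
  | abbabaa => babaa => baa => b
  | babbbab => bbbab => abab => ab => ε
  | aabba => aaba => aaa

aab->aa; ab->; baa->b; bb->a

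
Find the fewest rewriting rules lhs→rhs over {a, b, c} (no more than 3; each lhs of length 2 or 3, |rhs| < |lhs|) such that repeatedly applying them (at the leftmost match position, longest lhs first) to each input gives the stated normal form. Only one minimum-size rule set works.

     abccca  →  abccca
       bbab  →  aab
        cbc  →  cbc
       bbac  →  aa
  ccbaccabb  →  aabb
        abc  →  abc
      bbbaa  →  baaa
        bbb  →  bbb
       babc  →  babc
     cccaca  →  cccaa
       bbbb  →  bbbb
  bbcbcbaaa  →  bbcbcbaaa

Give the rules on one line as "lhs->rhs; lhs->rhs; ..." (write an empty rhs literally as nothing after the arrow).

ac->a; bba->aa; ccb->

  | abccca
  | bbab => aab
  | cbc
  | bbac => aac => aa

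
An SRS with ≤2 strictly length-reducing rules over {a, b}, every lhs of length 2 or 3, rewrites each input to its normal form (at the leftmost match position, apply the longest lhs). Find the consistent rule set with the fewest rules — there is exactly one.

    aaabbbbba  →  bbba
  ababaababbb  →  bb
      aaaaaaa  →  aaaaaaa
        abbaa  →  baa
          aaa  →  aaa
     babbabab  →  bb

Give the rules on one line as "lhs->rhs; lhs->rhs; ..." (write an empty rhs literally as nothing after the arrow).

aab->; ab->

  | aaabbbbba => abbbba => bbba
  | ababaababbb => abaababbb => aababbb => abbb => bb
  | aaaaaaa
  | abbaa => baa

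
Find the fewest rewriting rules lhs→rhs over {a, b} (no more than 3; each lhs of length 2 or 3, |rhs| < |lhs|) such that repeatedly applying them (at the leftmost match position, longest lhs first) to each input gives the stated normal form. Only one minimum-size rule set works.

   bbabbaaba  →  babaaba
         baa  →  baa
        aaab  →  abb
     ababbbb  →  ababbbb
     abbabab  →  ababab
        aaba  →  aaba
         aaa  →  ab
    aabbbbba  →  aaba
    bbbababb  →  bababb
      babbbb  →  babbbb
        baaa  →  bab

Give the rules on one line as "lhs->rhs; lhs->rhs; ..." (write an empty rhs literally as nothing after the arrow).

aaa->ab; bba->ba

  | bbabbaaba => babbaaba => babaaba
  | baa
  | aaab => abb
  | ababbbb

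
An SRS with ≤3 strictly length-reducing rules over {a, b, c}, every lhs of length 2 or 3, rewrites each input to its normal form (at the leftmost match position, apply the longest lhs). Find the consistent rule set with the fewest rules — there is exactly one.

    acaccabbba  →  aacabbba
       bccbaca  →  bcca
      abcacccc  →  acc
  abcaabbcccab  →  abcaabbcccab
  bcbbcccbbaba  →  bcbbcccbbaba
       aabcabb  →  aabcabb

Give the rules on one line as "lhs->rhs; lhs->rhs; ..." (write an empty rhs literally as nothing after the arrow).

bac->; cac->a

  | acaccabbba => aacabbba
  | bccbaca => bcca
  | abcacccc => abaccc => acc
  | abcaabbcccab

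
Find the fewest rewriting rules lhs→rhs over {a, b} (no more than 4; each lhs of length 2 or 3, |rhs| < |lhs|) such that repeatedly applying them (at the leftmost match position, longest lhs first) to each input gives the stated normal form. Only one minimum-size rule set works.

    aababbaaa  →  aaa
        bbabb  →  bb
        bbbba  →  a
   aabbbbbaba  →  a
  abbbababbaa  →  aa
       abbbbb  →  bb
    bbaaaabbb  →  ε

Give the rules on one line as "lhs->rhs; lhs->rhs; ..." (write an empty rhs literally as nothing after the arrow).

  | aababbaaa => ababbaaa => babbaaa => abbaaa => bbaaa => baaa => aaa
  | bbabb => babb => abb => bb
  | bbbba => ba => a
  | aabbbbbaba => abbbbbaba => bbbbbaba => bbaba => baba => aba => ba => a

ab->b; ba->a; bbb->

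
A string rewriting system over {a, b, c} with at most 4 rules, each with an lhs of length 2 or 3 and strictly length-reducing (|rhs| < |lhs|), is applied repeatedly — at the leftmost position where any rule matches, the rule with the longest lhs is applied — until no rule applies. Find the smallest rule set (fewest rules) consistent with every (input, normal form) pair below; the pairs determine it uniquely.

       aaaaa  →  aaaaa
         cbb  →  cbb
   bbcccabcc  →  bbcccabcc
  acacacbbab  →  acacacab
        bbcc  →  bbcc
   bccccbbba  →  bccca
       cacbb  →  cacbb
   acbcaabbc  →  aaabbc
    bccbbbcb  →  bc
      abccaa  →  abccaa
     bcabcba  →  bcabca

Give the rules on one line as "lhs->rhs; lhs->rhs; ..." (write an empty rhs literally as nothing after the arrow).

ba->a; bbb->bc; cbc->b

  | aaaaa
  | cbb
  | bbcccabcc
  | acacacbbab => acacacbab => acacacab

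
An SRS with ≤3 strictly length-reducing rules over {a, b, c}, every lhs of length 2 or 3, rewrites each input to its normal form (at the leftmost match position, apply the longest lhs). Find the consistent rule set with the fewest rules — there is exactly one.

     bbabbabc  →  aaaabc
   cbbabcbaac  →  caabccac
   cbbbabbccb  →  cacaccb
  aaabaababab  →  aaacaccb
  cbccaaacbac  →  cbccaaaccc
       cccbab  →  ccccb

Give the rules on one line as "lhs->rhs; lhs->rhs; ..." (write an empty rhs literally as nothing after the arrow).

  | bbabbabc => aabbabc => aaaabc
  | cbbabcbaac => caabcbaac => caabccac
  | cbbbabbccb => cababbccb => cacbbccb => cacaccb
  | aaabaababab => aaacababab => aaacacbab => aaacaccb

ba->c; bb->a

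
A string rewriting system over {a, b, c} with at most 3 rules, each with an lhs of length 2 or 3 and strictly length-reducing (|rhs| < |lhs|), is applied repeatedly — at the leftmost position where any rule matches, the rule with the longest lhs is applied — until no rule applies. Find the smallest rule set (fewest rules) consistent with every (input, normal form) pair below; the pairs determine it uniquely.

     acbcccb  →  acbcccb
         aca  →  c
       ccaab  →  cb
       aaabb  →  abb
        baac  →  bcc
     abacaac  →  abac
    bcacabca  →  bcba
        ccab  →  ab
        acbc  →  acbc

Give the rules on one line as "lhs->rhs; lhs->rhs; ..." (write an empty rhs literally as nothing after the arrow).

  | acbcccb
  | aca => aa => c
  | ccaab => caab => aab => cb
  | aaabb => cabb => abb

aa->c; ca->a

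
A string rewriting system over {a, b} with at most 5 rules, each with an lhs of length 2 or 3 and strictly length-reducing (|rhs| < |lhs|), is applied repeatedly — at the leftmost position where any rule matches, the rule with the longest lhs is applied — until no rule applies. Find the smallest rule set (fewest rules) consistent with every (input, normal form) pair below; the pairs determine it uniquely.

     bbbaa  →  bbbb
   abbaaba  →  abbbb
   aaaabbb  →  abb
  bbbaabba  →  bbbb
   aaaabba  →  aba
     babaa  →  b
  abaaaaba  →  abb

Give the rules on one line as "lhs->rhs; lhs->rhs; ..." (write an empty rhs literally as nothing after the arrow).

aa->b; aaa->b; aab->ba; bab->a

  | bbbaa => bbbb
  | abbaaba => abbbaa => abbbb
  | aaaabbb => babbb => abb
  | bbbaabba => bbbbaba => bbbaa => bbbb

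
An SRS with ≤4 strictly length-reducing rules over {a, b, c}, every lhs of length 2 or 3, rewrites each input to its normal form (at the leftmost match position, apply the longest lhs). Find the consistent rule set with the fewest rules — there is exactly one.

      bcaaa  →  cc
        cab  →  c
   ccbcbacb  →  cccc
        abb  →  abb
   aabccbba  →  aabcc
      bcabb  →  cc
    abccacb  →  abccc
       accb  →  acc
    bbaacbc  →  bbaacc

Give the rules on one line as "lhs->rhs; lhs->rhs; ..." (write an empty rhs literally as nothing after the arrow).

bca->cc; ca->c; cb->c

  | bcaaa => ccaa => cca => cc
  | cab => cb => c
  | ccbcbacb => cccbacb => cccacb => ccccb => cccc
  | abb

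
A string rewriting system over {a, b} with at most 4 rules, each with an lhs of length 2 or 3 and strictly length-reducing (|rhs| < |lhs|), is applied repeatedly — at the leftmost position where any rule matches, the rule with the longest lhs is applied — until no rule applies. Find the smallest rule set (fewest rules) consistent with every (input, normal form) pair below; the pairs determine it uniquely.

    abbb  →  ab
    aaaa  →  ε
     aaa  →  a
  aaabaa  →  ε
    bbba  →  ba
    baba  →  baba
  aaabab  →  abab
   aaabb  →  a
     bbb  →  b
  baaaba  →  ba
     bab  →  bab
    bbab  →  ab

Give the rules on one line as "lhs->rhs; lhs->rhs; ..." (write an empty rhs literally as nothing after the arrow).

aa->; baa->a; bb->

  | abbb => ab
  | aaaa => aa => ε
  | aaa => a
  | aaabaa => abaa => aa => ε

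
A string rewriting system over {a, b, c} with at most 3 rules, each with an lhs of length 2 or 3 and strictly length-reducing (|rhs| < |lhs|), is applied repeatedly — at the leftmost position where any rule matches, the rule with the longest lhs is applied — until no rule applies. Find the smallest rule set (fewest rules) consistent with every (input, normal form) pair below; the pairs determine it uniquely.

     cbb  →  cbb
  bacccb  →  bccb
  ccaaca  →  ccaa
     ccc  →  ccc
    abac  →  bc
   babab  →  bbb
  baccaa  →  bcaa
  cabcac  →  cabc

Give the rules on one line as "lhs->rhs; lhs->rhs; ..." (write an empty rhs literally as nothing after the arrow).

aba->b; ac->

  | cbb
  | bacccb => bccb
  | ccaaca => ccaa
  | ccc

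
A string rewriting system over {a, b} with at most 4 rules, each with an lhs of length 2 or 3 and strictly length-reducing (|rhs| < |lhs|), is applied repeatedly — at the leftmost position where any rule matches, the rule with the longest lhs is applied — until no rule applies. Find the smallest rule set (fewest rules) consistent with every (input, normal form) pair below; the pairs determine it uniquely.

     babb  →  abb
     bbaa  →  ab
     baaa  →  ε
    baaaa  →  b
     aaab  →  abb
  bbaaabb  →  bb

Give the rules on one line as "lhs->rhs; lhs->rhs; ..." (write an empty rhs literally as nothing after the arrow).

aa->; aaa->ab; ba->a; baa->ab

  | babb => abb
  | bbaa => bab => ab
  | baaa => aba => aa => ε
  | baaaa => abaa => aab => b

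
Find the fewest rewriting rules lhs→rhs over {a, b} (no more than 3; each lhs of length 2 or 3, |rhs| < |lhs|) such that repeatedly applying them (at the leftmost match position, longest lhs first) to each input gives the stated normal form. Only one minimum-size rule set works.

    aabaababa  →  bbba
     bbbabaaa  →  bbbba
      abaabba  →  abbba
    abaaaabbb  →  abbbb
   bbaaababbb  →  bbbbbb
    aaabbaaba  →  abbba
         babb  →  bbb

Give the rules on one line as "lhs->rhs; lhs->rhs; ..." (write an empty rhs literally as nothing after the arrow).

  | aabaababa => baababa => bbaba => bbba
  | bbbabaaa => bbbbaaa => bbbba
  | abaabba => abbba
  | abaaaabbb => abaabbb => abbbb

aa->; bab->bb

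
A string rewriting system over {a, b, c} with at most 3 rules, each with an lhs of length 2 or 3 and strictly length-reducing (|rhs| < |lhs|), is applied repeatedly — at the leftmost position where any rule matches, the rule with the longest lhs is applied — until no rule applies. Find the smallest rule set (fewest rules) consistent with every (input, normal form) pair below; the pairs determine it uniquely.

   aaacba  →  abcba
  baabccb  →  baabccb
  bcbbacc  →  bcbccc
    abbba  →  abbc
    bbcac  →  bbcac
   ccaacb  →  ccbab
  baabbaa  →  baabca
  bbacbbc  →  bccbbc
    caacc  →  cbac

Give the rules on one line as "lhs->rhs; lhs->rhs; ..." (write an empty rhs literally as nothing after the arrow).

aaa->ab; aac->ba; bba->bc

  | aaacba => abcba
  | baabccb
  | bcbbacc => bcbccc
  | abbba => abbc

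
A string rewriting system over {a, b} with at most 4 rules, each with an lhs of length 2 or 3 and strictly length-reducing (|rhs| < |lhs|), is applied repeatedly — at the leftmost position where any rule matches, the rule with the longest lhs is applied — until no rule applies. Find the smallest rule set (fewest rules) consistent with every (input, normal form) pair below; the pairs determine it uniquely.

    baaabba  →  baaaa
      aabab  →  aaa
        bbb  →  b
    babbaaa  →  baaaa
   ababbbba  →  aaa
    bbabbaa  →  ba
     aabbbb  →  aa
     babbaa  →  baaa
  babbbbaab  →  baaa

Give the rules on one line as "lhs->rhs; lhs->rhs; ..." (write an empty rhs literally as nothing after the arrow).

  | baaabba => baaaba => baaaa
  | aabab => aaab => aaa
  | bbb => bb => b
  | babbaaa => babaaa => baaaa

ab->a; bb->b; bba->b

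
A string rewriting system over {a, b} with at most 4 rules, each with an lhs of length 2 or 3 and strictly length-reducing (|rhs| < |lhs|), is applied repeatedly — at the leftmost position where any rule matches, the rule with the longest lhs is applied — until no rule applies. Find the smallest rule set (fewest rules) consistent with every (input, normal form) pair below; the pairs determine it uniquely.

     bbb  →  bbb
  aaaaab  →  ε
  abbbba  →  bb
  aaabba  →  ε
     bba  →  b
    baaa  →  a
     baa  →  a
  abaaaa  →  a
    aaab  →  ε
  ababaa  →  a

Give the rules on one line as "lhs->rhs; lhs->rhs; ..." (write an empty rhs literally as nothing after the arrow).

  | bbb
  | aaaaab => aaaab => aaab => aab => ab => ε
  | abbbba => bbba => bb
  | aaabba => aabba => abba => ba => ε

aa->a; ab->; ba->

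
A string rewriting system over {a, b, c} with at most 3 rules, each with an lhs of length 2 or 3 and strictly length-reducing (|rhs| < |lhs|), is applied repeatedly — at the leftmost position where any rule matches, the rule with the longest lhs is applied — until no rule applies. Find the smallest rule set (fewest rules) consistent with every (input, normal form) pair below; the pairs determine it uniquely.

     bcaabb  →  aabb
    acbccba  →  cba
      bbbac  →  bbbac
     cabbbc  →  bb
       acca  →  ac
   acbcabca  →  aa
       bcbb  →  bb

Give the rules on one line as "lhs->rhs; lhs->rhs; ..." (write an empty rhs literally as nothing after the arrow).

  | bcaabb => aabb
  | acbccba => bccba => cba
  | bbbac
  | cabbbc => bbbc => bb

acb->b; bc->; ca->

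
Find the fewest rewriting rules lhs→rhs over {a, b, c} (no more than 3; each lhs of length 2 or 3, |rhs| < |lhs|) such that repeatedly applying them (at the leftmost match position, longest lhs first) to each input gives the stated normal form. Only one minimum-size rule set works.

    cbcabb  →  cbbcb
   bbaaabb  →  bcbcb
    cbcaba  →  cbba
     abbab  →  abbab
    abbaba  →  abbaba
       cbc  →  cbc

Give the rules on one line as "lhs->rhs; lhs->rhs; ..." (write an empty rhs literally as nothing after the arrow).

baa->cc; ca->a; cab->bc

  | cbcabb => cbbcb
  | bbaaabb => bccabb => bcbcb
  | cbcaba => cbbca => cbba
  | abbab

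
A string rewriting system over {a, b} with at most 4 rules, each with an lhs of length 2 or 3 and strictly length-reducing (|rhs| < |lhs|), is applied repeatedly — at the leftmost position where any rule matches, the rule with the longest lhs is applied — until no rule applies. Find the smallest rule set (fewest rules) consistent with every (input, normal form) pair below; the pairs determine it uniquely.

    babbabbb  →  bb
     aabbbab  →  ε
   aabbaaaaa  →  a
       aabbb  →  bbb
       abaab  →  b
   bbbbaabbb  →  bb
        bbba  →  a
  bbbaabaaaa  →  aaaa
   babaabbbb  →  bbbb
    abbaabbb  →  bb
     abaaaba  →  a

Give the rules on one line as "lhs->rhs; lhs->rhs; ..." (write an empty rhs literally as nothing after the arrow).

  | babbabbb => abbabbb => babbb => abbb => bb
  | aabbbab => bbbab => bbab => bab => ab => ε
  | aabbaaaaa => bbaaaaa => bbaaaa => bbaaa => bbaa => bba => ba => a
  | aabbb => bbb

aab->b; ab->; ba->a; baa->ba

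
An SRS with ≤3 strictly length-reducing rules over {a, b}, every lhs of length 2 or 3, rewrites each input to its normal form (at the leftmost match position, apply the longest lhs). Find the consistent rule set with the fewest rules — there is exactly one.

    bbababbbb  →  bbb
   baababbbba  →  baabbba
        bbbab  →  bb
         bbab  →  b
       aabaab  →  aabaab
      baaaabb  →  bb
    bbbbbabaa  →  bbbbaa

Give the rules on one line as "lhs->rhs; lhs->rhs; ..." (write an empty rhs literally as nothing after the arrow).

aaa->b; bab->

  | bbababbbb => babbbb => bbb
  | baababbbba => baabbba
  | bbbab => bb
  | bbab => b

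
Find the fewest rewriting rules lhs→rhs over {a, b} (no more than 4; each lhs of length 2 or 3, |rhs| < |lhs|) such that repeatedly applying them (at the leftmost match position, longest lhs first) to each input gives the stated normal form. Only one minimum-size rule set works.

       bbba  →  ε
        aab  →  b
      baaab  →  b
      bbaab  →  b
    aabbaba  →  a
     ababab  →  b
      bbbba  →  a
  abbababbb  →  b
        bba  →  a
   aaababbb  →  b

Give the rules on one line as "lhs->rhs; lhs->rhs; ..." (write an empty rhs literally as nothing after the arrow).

ab->b; aba->a; ba->; bb->

  | bbba => ba => ε
  | aab => ab => b
  | baaab => aab => ab => b
  | bbaab => aab => ab => b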